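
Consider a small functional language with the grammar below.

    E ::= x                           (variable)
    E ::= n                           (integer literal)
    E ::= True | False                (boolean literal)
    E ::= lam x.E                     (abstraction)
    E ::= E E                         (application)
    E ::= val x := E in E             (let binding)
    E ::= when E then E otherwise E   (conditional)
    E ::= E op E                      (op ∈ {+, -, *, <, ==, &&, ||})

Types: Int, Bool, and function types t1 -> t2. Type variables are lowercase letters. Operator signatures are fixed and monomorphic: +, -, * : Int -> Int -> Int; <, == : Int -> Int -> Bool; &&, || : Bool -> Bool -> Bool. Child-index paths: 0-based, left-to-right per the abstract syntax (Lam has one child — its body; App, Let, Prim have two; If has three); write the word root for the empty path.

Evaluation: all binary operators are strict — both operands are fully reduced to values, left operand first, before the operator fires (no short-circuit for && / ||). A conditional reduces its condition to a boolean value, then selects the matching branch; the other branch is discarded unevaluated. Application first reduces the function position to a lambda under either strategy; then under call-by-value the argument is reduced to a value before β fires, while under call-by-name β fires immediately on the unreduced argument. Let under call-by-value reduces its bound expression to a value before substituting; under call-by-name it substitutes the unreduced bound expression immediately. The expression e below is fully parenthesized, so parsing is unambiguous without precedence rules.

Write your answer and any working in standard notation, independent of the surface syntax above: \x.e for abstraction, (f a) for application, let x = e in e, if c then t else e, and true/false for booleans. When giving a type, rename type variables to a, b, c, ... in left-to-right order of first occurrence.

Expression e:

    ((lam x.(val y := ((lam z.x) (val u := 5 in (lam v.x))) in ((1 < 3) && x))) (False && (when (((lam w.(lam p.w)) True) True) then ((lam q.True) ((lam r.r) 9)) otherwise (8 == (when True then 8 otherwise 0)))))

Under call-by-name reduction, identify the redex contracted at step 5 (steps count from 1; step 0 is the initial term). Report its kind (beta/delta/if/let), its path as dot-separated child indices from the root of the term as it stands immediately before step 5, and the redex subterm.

Answer: beta at 1.1.0 : ((\p.true) true)

Working:
step 0: ((\x.(let y = ((\z.x) (let u = 5 in (\v.x))) in ((1 < 3) && x))) (false && (if (((\w.(\p.w)) true) true) then ((\q.true) ((\r.r) 9)) else (8 == (if true then 8 else 0)))))
step 1: [beta@root] (let y = ((\z.(false && (if (((\w.(\p.w)) true) true) then ((\q.true) ((\r.r) 9)) else (8 == (if true then 8 else 0))))) (let u = 5 in (\v.(false && (if (((\w.(\p.w)) true) true) then ((\q.true) ((\r.r) 9)) else (8 == (if true then 8 else 0))))))) in ((1 < 3) && (false && (if (((\w.(\p.w)) true) true) then ((\q.true) ((\r.r) 9)) else (8 == (if true then 8 else 0))))))
step 2: [let@root] ((1 < 3) && (false && (if (((\w.(\p.w)) true) true) then ((\q.true) ((\r.r) 9)) else (8 == (if true then 8 else 0)))))
step 3: [delta@0] (true && (false && (if (((\w.(\p.w)) true) true) then ((\q.true) ((\r.r) 9)) else (8 == (if true then 8 else 0)))))
step 4: [beta@1.1.0.0] (true && (false && (if ((\p.true) true) then ((\q.true) ((\r.r) 9)) else (8 == (if true then 8 else 0)))))
step 5: [beta@1.1.0] (true && (false && (if true then ((\q.true) ((\r.r) 9)) else (8 == (if true then 8 else 0)))))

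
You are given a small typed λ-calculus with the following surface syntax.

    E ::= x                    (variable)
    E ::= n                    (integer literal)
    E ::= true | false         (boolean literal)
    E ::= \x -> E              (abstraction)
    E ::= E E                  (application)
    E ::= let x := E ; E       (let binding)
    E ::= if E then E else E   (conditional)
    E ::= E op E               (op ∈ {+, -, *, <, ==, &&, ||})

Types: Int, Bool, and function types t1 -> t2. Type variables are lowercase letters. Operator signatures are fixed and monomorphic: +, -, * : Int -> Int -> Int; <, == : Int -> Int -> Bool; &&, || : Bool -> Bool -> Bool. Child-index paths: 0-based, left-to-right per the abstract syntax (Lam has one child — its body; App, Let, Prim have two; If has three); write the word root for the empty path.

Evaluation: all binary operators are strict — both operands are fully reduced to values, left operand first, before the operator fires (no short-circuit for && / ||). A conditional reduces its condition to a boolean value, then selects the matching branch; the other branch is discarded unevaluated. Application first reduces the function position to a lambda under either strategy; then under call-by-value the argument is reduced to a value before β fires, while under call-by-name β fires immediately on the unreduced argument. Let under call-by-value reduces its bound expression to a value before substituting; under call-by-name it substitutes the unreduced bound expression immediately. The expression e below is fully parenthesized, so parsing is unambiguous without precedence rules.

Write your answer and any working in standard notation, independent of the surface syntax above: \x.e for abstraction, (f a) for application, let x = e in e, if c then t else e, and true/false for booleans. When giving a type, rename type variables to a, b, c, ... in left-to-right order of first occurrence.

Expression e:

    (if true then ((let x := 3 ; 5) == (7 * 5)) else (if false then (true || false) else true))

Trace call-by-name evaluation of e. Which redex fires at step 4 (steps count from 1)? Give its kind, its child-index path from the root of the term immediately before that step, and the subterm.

Answer: delta at root : (5 == 35)

Working:
step 0: (if true then ((let x = 3 in 5) == (7 * 5)) else (if false then (true || false) else true))
step 1: [if@root] ((let x = 3 in 5) == (7 * 5))
step 2: [let@0] (5 == (7 * 5))
step 3: [delta@1] (5 == 35)
step 4: [delta@root] false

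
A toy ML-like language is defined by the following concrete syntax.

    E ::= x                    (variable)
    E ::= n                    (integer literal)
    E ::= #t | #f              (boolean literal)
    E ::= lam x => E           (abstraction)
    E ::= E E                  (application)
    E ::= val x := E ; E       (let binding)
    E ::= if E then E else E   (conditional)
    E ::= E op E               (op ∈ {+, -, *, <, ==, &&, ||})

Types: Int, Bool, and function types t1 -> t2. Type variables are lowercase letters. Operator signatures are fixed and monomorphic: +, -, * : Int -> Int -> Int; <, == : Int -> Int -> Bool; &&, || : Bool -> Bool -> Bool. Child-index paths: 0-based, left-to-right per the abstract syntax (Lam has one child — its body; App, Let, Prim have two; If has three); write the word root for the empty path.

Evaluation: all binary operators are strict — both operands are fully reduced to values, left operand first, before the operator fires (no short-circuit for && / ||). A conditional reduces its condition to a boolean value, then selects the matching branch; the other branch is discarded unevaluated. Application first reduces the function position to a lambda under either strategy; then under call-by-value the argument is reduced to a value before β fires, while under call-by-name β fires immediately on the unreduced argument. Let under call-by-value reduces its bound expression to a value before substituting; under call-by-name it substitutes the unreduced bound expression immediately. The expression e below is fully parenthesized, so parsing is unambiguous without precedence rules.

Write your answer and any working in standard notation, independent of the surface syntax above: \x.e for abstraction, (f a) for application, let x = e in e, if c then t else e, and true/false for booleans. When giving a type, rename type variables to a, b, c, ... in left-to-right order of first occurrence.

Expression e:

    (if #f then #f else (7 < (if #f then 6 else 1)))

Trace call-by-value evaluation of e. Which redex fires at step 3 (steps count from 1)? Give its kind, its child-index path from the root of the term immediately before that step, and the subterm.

Answer: delta at root : (7 < 1)

Working:
step 0: (if false then false else (7 < (if false then 6 else 1)))
step 1: [if@root] (7 < (if false then 6 else 1))
step 2: [if@1] (7 < 1)
step 3: [delta@root] false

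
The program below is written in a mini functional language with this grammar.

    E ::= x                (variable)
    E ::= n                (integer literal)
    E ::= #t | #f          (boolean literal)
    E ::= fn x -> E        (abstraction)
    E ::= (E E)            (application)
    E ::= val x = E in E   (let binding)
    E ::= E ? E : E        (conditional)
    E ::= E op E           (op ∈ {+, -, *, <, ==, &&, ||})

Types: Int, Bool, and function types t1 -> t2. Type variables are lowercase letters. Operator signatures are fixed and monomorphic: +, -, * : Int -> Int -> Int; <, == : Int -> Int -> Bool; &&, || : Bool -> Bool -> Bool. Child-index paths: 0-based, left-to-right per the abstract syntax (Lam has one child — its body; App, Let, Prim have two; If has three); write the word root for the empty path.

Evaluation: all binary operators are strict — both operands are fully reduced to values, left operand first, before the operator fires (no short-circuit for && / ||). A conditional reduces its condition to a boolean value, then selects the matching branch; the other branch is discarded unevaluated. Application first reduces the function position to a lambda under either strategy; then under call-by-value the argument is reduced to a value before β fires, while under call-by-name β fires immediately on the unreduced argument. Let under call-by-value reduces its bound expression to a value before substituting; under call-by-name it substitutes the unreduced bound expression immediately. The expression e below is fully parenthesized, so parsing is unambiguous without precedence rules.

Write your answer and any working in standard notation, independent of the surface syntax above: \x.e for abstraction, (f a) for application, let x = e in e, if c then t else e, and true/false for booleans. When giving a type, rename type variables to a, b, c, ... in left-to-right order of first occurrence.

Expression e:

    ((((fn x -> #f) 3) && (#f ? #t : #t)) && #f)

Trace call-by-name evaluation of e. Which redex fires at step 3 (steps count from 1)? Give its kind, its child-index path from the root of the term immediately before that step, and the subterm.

Answer: delta at 0 : (false && true)

Trace:
step 0: ((((\x.false) 3) && (if false then true else true)) && false)
step 1: [beta@0.0] ((false && (if false then true else true)) && false)
step 2: [if@0.1] ((false && true) && false)
step 3: [delta@0] (false && false)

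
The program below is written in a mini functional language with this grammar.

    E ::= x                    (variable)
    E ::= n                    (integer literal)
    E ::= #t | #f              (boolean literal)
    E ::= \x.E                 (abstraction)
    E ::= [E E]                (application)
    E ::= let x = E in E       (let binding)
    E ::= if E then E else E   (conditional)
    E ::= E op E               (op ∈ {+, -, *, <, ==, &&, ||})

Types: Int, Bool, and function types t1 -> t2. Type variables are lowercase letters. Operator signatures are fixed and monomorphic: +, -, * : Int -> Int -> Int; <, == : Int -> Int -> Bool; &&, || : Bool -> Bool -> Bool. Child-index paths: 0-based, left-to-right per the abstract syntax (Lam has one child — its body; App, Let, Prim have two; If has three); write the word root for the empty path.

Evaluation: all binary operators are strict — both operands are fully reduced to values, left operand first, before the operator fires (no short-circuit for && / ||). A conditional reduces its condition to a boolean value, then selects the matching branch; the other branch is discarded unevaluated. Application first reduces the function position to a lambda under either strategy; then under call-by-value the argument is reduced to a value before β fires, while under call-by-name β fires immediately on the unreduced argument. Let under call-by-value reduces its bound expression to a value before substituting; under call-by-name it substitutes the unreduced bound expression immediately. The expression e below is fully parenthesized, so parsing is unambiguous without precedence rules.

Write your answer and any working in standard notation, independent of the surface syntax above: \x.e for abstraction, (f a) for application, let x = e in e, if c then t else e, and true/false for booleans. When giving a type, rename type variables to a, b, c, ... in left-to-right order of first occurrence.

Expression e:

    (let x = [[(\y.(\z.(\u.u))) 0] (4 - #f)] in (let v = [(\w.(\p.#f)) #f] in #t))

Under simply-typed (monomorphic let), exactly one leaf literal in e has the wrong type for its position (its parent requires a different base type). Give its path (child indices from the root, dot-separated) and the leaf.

Trace:
u : c
\u._ : c -> c
\z._ : b -> c -> c
\y._ : a -> b -> c -> c
  unify a -> b -> c -> c ~ Int -> d
  unify a ~ Int
  unify b -> c -> c ~ d
_ _ : b -> c -> c
  unify Int ~ Int
  unify Bool ~ Int
  FAIL: mismatch Bool ~ Int

Answer: 0.1.1 : false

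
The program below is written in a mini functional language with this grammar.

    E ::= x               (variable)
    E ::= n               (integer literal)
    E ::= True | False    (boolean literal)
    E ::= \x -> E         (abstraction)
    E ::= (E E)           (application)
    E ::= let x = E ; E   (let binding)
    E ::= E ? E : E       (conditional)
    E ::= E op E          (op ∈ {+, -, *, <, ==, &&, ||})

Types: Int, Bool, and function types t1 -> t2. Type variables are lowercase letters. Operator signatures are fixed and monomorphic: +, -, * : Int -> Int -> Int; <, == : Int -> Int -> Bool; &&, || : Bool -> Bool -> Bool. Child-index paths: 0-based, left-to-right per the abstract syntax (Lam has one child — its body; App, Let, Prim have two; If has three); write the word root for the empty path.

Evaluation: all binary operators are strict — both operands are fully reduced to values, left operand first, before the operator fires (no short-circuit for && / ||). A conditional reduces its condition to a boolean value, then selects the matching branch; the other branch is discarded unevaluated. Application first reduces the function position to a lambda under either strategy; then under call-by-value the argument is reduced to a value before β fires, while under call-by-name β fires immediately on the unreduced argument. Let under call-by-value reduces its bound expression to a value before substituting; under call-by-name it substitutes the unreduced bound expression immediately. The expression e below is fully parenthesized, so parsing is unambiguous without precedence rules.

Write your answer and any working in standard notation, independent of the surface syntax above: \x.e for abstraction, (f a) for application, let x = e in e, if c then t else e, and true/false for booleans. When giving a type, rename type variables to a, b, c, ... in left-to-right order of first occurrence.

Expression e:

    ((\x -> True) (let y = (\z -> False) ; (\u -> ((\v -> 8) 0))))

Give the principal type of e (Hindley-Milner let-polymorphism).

Trace:
\x._ : a -> Bool
\z._ : b -> Bool
let y : forall. b -> Bool
\v._ : d -> Int
  unify d -> Int ~ Int -> e
  unify d ~ Int
  unify Int ~ e
_ _ : Int
\u._ : c -> Int
  unify a -> Bool ~ (c -> Int) -> f
  unify a ~ c -> Int
  unify Bool ~ f
_ _ : Bool

Answer: Bool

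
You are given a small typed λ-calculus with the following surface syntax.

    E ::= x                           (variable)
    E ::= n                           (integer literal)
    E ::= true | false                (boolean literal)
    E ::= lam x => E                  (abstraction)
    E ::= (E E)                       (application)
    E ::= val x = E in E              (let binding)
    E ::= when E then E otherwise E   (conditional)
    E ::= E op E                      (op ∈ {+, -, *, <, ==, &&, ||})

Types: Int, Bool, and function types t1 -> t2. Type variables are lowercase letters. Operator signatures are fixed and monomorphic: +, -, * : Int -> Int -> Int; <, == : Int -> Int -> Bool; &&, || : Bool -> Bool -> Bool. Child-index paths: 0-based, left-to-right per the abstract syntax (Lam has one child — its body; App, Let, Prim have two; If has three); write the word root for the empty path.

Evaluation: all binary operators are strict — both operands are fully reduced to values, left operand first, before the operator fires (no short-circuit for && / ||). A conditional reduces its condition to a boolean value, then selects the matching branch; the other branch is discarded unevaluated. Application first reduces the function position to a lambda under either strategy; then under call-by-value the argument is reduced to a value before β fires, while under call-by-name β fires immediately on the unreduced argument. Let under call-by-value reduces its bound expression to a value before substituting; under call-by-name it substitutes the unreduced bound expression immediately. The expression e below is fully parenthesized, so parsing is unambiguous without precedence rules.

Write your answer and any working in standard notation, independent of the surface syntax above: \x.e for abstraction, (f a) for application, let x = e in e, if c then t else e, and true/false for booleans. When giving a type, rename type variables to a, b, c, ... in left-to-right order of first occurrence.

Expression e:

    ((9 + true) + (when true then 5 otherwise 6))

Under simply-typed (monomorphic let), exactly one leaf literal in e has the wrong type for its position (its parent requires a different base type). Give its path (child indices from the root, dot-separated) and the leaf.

Answer: 0.1 : true

Derivation:
  unify Int ~ Int
  unify Bool ~ Int
  FAIL: mismatch Bool ~ Int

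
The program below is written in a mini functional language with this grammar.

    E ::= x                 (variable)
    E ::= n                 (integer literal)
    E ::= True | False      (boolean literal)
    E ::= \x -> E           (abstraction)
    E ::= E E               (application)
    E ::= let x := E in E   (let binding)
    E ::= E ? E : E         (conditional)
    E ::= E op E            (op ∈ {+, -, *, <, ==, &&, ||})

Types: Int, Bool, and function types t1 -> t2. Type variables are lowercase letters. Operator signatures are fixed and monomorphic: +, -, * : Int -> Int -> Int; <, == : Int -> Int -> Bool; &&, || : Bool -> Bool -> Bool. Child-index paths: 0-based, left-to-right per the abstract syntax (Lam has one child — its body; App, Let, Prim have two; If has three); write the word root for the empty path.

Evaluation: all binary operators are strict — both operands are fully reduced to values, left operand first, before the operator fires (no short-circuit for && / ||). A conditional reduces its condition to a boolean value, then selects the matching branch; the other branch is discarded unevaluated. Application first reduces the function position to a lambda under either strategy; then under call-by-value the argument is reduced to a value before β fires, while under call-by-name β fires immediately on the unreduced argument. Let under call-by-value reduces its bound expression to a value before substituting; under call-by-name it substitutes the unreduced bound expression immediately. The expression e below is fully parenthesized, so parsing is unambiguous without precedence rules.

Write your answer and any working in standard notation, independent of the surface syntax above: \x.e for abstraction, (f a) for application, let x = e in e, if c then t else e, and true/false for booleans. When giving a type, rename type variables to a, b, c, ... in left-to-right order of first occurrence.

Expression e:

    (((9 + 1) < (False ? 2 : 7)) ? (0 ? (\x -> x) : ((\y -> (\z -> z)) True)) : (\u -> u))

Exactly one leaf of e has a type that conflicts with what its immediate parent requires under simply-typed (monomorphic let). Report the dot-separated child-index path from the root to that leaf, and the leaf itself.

Answer: 1.0 : 0

Trace:
  unify Int ~ Int
  unify Int ~ Int
  unify Int ~ Int
  unify Bool ~ Bool
  unify Int ~ Int
  unify Int ~ Int
  unify Bool ~ Bool
  unify Int ~ Bool
  FAIL: mismatch Int ~ Bool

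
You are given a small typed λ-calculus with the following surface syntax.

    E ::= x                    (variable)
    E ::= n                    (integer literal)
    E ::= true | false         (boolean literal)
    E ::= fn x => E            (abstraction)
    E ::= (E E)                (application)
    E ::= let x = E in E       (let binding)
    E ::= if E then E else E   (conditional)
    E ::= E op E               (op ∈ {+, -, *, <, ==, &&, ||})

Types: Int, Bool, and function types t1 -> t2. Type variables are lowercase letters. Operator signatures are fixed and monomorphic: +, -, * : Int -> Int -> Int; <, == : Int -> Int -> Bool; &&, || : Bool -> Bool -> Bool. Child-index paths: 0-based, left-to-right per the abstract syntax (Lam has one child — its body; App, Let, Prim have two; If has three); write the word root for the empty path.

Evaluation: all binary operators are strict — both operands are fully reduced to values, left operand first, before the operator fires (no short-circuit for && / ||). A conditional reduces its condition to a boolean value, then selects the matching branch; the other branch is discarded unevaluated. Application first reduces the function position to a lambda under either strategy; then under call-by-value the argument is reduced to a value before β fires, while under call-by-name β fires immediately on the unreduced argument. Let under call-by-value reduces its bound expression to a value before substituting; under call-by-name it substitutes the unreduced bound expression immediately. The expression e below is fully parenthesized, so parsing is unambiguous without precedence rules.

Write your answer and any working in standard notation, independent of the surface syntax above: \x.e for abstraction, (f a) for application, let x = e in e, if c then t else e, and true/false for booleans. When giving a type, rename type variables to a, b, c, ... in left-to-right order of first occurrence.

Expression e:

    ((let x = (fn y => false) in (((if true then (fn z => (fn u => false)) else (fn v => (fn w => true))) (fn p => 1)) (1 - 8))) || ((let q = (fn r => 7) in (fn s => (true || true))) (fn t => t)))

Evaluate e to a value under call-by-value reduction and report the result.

Working:
step 0: ((let x = (\y.false) in (((if true then (\z.(\u.false)) else (\v.(\w.true))) (\p.1)) (1 - 8))) || ((let q = (\r.7) in (\s.(true || true))) (\t.t)))
step 1: [let@0] ((((if true then (\z.(\u.false)) else (\v.(\w.true))) (\p.1)) (1 - 8)) || ((let q = (\r.7) in (\s.(true || true))) (\t.t)))
step 2: [if@0.0.0] ((((\z.(\u.false)) (\p.1)) (1 - 8)) || ((let q = (\r.7) in (\s.(true || true))) (\t.t)))
step 3: [beta@0.0] (((\u.false) (1 - 8)) || ((let q = (\r.7) in (\s.(true || true))) (\t.t)))
step 4: [delta@0.1] (((\u.false) -7) || ((let q = (\r.7) in (\s.(true || true))) (\t.t)))
step 5: [beta@0] (false || ((let q = (\r.7) in (\s.(true || true))) (\t.t)))
step 6: [let@1.0] (false || ((\s.(true || true)) (\t.t)))
step 7: [beta@1] (false || (true || true))
step 8: [delta@1] (false || true)
step 9: [delta@root] true

Answer: true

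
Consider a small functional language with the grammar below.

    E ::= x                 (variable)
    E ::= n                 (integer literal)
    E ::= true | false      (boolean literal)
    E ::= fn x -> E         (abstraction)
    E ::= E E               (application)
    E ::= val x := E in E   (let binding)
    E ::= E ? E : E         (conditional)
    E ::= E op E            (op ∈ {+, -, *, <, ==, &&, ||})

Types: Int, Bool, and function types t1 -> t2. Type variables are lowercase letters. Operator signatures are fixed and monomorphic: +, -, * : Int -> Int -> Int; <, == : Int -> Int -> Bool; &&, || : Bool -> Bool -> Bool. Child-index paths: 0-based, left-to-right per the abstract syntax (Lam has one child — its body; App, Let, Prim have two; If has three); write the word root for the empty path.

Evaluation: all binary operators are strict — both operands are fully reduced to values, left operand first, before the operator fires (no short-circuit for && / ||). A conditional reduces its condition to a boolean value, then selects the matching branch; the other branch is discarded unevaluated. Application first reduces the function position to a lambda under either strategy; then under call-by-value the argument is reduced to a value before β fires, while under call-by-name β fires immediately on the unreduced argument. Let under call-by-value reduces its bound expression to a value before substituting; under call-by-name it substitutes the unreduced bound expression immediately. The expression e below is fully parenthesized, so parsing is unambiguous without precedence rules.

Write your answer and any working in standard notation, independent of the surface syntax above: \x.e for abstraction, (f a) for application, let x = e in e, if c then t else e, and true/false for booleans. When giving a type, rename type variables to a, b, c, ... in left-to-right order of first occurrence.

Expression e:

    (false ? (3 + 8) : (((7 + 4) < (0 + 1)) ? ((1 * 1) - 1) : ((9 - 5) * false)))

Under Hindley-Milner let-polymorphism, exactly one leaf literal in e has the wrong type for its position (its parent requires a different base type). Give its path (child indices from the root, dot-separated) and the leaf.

Answer: 2.2.1 : false

Trace:
  unify Bool ~ Bool
  unify Int ~ Int
  unify Int ~ Int
  unify Int ~ Int
  unify Int ~ Int
  unify Int ~ Int
  unify Int ~ Int
  unify Int ~ Int
  unify Int ~ Int
  unify Bool ~ Bool
  unify Int ~ Int
  unify Int ~ Int
  unify Int ~ Int
  unify Int ~ Int
  unify Int ~ Int
  unify Int ~ Int
  unify Int ~ Int
  unify Bool ~ Int
  FAIL: mismatch Bool ~ Int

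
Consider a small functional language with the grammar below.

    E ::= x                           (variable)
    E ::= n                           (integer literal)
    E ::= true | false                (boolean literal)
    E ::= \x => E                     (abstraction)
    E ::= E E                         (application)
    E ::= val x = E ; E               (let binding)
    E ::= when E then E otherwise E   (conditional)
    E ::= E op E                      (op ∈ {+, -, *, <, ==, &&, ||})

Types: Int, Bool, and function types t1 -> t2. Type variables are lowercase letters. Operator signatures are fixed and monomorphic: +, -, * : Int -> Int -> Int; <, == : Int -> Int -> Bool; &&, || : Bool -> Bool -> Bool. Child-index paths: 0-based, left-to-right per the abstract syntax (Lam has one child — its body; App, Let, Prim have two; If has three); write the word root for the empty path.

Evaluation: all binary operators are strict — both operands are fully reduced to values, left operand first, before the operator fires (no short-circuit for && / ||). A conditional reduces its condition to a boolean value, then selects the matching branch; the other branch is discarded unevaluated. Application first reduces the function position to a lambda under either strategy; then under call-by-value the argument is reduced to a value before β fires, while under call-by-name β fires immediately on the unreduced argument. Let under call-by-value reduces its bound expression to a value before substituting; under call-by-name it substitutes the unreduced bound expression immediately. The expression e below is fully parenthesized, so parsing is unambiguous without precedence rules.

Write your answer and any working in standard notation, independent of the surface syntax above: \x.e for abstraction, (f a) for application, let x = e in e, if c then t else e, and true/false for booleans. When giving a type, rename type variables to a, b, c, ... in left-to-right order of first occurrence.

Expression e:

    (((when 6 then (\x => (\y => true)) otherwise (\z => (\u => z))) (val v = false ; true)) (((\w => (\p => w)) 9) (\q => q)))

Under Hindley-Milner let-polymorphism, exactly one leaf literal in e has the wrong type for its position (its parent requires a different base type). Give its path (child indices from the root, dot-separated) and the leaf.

Working:
  unify Int ~ Bool
  FAIL: mismatch Int ~ Bool

Answer: 0.0.0 : 6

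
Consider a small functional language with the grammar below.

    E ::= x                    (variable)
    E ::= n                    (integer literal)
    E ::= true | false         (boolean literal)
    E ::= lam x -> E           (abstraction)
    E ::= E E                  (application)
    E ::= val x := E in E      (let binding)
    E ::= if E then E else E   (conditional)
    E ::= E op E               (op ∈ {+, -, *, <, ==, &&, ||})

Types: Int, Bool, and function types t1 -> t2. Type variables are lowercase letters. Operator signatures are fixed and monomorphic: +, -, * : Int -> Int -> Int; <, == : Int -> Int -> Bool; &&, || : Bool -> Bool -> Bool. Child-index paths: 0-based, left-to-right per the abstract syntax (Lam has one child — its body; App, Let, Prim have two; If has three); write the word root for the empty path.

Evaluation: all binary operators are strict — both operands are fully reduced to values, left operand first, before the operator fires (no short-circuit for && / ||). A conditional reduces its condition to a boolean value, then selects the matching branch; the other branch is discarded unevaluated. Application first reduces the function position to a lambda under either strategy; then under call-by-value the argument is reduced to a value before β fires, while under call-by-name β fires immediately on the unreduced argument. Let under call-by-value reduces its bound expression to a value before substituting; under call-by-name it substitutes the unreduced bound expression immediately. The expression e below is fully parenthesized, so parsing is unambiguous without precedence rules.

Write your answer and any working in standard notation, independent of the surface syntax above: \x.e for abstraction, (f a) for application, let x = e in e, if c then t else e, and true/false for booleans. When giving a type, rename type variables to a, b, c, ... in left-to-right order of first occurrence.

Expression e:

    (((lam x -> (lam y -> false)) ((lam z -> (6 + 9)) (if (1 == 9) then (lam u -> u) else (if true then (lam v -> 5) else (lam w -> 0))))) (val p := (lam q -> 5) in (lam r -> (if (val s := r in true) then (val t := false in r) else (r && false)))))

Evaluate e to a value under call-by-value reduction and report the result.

Working:
step 0: (((\x.(\y.false)) ((\z.(6 + 9)) (if (1 == 9) then (\u.u) else (if true then (\v.5) else (\w.0))))) (let p = (\q.5) in (\r.(if (let s = r in true) then (let t = false in r) else (r && false)))))
step 1: [delta@0.1.1.0] (((\x.(\y.false)) ((\z.(6 + 9)) (if false then (\u.u) else (if true then (\v.5) else (\w.0))))) (let p = (\q.5) in (\r.(if (let s = r in true) then (let t = false in r) else (r && false)))))
step 2: [if@0.1.1] (((\x.(\y.false)) ((\z.(6 + 9)) (if true then (\v.5) else (\w.0)))) (let p = (\q.5) in (\r.(if (let s = r in true) then (let t = false in r) else (r && false)))))
step 3: [if@0.1.1] (((\x.(\y.false)) ((\z.(6 + 9)) (\v.5))) (let p = (\q.5) in (\r.(if (let s = r in true) then (let t = false in r) else (r && false)))))
step 4: [beta@0.1] (((\x.(\y.false)) (6 + 9)) (let p = (\q.5) in (\r.(if (let s = r in true) then (let t = false in r) else (r && false)))))
step 5: [delta@0.1] (((\x.(\y.false)) 15) (let p = (\q.5) in (\r.(if (let s = r in true) then (let t = false in r) else (r && false)))))
step 6: [beta@0] ((\y.false) (let p = (\q.5) in (\r.(if (let s = r in true) then (let t = false in r) else (r && false)))))
step 7: [let@1] ((\y.false) (\r.(if (let s = r in true) then (let t = false in r) else (r && false))))
step 8: [beta@root] false

Answer: false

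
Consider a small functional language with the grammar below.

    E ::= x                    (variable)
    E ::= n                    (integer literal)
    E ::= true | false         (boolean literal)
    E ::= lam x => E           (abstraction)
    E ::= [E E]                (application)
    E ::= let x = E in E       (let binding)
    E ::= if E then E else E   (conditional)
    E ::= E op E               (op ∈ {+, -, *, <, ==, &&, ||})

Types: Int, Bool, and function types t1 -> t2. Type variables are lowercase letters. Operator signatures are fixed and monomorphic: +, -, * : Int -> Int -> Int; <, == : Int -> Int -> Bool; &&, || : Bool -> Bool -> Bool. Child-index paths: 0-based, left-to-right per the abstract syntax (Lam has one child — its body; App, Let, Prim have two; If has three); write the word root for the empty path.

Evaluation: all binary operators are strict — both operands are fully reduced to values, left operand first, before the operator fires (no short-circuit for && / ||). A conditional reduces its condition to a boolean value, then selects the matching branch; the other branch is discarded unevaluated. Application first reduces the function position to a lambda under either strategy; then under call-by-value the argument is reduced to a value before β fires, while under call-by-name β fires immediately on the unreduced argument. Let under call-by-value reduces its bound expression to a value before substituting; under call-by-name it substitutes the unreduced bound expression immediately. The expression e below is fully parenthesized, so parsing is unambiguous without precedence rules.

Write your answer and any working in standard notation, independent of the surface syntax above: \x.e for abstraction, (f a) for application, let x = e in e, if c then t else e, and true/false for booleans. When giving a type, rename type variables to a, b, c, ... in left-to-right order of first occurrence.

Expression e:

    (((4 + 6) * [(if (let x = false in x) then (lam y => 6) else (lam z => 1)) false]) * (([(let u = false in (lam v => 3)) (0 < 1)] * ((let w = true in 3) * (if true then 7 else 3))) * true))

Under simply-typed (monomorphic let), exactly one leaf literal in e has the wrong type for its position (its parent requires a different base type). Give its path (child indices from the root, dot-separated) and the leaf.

Trace:
  unify Int ~ Int
  unify Int ~ Int
  unify Int ~ Int
let x : Bool
x : Bool
  unify Bool ~ Bool
\y._ : a -> Int
\z._ : b -> Int
  unify a -> Int ~ b -> Int
  unify a ~ b
  unify Int ~ Int
  unify b -> Int ~ Bool -> c
  unify b ~ Bool
  unify Int ~ c
_ _ : Int
  unify Int ~ Int
  unify Int ~ Int
let u : Bool
\v._ : d -> Int
  unify Int ~ Int
  unify Int ~ Int
  unify d -> Int ~ Bool -> e
  unify d ~ Bool
  unify Int ~ e
_ _ : Int
  unify Int ~ Int
let w : Bool
  unify Int ~ Int
  unify Bool ~ Bool
  unify Int ~ Int
  unify Int ~ Int
  unify Int ~ Int
  unify Int ~ Int
  unify Bool ~ Int
  FAIL: mismatch Bool ~ Int

Answer: 1.1 : true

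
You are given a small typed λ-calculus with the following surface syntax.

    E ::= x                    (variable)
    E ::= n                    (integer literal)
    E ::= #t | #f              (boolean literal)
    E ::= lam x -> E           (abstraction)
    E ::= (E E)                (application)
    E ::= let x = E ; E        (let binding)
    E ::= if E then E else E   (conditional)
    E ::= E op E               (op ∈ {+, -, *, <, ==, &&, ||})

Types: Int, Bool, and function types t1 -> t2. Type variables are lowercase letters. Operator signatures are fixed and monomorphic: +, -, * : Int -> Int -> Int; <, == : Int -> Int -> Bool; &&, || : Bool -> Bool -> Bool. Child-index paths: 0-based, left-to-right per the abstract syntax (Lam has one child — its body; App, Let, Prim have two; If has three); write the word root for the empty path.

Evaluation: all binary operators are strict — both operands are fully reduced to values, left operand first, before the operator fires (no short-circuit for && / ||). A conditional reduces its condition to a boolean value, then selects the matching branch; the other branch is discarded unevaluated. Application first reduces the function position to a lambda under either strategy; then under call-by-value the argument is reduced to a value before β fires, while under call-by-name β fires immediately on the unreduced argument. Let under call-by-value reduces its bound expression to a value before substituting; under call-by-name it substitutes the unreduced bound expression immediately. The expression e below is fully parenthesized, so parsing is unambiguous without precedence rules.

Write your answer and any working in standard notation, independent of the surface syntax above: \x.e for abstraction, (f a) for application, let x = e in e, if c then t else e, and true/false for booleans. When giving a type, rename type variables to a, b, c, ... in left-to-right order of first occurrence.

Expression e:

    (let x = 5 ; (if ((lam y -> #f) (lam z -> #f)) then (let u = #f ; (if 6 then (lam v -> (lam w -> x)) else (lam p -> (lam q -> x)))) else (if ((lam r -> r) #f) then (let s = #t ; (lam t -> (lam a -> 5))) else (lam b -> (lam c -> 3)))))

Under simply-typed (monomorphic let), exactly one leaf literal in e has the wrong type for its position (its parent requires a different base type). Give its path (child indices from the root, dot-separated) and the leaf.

Derivation:
let x : Int
\y._ : a -> Bool
\z._ : b -> Bool
  unify a -> Bool ~ (b -> Bool) -> c
  unify a ~ b -> Bool
  unify Bool ~ c
_ _ : Bool
  unify Bool ~ Bool
let u : Bool
  unify Int ~ Bool
  FAIL: mismatch Int ~ Bool

Answer: 1.1.1.0 : 6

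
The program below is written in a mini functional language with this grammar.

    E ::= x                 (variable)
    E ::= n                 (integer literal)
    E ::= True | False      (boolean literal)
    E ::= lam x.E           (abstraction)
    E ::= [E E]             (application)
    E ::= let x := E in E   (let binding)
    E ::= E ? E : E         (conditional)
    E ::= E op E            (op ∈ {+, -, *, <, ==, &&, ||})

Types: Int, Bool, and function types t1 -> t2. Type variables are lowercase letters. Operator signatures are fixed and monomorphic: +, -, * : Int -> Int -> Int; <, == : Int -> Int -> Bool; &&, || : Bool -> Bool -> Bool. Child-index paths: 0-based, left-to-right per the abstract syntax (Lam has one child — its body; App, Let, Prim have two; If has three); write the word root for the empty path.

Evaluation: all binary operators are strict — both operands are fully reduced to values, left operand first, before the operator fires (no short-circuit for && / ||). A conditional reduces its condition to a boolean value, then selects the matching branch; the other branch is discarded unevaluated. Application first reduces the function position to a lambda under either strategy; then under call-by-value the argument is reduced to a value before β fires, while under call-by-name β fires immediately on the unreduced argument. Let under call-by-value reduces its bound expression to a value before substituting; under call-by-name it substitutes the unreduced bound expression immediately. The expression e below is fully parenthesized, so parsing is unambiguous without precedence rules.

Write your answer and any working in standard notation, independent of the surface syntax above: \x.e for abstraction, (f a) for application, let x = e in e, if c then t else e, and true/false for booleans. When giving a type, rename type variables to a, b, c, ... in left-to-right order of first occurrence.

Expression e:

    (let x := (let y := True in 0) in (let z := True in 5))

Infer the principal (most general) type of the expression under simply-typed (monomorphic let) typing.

Derivation:
let y : Bool
let x : Int
let z : Bool

Answer: Int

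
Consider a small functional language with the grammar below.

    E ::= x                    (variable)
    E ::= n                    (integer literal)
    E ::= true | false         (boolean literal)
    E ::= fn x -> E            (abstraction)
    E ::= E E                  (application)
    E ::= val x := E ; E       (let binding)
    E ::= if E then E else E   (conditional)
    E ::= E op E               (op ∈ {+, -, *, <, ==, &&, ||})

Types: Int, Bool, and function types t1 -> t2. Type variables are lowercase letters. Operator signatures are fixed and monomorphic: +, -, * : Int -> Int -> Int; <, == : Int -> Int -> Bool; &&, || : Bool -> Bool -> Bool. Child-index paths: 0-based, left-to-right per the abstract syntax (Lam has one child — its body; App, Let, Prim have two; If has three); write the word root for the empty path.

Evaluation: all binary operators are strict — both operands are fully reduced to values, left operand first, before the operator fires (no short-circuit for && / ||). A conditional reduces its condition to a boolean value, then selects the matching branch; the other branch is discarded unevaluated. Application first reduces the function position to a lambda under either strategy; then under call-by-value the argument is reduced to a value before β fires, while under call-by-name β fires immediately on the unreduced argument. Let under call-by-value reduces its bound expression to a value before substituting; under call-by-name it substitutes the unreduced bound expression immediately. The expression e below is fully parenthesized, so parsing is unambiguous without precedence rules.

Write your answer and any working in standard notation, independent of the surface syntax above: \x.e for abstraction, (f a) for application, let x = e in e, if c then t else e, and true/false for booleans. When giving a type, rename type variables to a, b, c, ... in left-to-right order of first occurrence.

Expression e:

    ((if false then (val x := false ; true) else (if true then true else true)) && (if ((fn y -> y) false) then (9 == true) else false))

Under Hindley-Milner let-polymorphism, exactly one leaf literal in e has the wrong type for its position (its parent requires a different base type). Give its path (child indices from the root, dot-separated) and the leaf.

Answer: 1.1.1 : true

Derivation:
  unify Bool ~ Bool
let x : Bool
  unify Bool ~ Bool
  unify Bool ~ Bool
  unify Bool ~ Bool
  unify Bool ~ Bool
y : a
\y._ : a -> a
  unify a -> a ~ Bool -> b
  unify a ~ Bool
  unify Bool ~ b
_ _ : Bool
  unify Bool ~ Bool
  unify Int ~ Int
  unify Bool ~ Int
  FAIL: mismatch Bool ~ Int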